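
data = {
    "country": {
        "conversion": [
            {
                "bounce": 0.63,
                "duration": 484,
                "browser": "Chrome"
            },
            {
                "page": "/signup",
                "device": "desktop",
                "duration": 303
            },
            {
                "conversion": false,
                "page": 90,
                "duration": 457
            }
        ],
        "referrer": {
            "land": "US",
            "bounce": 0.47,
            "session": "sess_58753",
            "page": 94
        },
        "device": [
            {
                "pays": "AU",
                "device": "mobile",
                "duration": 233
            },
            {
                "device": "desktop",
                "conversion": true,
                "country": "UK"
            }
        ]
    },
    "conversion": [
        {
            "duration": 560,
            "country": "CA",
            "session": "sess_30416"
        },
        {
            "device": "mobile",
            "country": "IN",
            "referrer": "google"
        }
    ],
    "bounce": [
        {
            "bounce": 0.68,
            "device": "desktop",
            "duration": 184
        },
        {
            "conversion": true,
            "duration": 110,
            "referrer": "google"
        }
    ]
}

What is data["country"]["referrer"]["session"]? "sess_58753"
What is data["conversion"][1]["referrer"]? "google"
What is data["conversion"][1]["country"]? "IN"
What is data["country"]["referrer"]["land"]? "US"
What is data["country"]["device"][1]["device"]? "desktop"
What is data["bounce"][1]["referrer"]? "google"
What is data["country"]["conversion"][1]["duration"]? 303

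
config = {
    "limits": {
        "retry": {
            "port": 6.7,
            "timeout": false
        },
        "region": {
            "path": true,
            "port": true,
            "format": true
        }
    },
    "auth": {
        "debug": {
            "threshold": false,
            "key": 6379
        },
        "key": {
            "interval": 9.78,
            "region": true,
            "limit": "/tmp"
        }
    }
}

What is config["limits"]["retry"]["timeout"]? False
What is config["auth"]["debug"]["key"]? 6379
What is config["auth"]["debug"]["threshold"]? False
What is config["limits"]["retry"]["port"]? 6.7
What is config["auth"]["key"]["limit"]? "/tmp"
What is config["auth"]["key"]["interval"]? 9.78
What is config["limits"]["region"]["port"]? True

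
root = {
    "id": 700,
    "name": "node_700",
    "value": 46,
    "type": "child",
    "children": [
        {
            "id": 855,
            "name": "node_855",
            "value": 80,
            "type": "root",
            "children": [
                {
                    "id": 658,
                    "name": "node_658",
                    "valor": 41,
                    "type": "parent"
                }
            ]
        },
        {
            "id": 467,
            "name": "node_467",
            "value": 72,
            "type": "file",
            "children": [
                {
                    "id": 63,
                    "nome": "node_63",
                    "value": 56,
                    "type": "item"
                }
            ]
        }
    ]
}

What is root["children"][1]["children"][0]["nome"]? "node_63"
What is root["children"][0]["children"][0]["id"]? 658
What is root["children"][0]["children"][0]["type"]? "parent"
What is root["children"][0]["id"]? 855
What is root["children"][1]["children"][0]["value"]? 56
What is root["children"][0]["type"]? "root"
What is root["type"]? "child"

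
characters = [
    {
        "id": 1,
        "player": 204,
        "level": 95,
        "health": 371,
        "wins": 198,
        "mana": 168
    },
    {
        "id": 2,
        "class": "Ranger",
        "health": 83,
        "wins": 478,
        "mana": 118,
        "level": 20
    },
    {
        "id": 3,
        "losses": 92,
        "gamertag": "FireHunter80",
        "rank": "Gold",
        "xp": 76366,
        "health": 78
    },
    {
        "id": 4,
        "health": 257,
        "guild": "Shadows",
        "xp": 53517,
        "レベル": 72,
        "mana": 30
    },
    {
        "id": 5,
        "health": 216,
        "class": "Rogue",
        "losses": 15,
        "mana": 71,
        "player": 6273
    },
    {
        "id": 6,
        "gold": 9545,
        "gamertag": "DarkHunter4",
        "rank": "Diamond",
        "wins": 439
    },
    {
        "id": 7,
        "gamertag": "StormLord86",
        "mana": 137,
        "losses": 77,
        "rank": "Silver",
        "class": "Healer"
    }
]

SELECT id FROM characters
[1, 2, 3, 4, 5, 6, 7]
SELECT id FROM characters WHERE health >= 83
[1, 2, 4, 5]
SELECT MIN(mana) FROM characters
30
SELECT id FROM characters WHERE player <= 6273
[1, 5]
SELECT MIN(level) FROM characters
20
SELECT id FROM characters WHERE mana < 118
[4, 5]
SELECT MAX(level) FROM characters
95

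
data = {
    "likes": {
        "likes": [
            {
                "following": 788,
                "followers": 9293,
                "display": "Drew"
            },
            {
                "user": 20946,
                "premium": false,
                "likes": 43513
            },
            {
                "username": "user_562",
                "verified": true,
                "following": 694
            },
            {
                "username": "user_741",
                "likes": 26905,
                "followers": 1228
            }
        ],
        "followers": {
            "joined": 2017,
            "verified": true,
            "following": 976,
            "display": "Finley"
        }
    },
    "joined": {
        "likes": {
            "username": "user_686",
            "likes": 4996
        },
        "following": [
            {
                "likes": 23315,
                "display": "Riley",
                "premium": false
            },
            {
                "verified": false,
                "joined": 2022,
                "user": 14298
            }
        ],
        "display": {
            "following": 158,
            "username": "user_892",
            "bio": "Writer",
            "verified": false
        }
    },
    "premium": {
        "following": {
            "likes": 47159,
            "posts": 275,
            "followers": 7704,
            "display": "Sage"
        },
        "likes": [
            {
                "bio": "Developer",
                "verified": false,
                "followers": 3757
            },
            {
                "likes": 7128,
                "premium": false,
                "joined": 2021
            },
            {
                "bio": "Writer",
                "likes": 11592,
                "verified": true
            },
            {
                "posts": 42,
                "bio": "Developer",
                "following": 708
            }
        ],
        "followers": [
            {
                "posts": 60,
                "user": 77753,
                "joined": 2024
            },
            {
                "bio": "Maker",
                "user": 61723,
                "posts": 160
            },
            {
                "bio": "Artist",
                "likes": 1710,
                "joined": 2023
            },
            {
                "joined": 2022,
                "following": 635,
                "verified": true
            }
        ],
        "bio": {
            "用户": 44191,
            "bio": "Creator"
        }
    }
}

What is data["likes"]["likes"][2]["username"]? "user_562"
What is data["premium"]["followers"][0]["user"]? 77753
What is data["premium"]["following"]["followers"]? 7704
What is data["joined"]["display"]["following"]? 158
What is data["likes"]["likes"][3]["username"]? "user_741"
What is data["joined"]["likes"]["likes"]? 4996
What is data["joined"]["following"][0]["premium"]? False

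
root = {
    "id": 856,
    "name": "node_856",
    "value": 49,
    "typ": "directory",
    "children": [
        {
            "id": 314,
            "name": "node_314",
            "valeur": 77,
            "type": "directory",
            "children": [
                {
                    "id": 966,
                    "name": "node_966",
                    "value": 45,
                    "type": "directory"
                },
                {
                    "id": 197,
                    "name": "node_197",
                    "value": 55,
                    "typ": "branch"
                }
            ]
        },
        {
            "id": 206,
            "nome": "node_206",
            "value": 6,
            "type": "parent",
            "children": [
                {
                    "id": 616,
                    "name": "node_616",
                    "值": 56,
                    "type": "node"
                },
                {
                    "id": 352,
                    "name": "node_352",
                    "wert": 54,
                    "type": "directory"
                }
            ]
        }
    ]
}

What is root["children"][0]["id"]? 314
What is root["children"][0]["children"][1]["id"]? 197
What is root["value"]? 49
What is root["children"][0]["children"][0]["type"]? "directory"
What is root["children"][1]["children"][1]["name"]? "node_352"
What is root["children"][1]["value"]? 6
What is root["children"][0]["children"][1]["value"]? 55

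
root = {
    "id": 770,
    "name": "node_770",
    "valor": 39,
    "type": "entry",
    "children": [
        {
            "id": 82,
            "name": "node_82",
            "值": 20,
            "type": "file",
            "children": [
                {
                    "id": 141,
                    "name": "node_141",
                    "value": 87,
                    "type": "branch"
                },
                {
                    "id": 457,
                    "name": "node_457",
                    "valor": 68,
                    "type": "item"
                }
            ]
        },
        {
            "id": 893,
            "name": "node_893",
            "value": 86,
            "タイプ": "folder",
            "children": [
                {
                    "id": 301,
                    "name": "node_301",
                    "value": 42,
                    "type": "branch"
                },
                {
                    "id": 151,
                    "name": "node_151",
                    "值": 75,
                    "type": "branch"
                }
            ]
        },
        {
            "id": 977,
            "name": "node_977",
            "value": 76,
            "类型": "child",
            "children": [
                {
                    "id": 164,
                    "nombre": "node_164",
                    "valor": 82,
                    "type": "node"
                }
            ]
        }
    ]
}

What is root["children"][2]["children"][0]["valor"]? 82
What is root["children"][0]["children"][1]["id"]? 457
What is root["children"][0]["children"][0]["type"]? "branch"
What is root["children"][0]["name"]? "node_82"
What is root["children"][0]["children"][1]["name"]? "node_457"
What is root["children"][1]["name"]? "node_893"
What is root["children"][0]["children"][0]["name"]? "node_141"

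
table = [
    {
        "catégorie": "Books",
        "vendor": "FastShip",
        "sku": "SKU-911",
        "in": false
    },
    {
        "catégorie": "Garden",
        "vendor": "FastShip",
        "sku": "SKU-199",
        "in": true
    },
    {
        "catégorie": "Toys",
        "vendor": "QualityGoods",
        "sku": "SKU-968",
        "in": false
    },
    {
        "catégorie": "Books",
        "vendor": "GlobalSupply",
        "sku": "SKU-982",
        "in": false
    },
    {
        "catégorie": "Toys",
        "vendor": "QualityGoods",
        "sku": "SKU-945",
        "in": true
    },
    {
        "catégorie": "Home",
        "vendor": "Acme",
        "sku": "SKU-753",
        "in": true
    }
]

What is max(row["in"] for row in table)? True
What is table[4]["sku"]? "SKU-945"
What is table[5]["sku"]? "SKU-753"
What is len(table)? 6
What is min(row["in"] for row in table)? False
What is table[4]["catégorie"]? "Toys"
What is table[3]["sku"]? "SKU-982"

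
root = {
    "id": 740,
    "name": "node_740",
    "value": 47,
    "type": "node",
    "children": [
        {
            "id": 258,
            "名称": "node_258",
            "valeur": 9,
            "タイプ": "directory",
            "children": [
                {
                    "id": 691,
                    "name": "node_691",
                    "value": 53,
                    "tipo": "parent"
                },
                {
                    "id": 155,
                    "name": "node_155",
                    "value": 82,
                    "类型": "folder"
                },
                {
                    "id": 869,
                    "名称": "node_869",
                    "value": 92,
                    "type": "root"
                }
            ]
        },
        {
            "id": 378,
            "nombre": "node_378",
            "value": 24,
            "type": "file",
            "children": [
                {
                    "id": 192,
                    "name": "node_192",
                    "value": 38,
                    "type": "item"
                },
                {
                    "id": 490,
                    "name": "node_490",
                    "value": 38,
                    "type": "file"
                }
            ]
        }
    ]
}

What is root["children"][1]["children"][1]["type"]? "file"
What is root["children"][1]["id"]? 378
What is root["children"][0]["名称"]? "node_258"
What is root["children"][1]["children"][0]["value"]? 38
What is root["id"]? 740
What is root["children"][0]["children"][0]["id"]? 691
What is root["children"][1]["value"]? 24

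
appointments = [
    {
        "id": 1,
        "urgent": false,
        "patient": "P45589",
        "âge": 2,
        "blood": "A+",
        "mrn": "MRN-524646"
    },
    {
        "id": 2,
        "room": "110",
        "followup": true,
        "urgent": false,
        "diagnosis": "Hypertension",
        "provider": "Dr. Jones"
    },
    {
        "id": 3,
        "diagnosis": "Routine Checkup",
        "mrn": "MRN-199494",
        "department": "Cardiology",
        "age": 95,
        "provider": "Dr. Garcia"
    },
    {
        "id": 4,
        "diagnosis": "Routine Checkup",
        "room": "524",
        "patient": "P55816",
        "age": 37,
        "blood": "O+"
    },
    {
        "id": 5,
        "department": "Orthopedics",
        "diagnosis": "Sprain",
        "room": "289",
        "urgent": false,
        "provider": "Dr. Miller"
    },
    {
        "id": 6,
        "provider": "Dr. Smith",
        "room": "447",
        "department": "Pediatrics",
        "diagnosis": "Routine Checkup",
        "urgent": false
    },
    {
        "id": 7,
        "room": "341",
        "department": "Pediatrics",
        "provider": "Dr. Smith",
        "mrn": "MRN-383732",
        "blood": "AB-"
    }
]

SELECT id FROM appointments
[1, 2, 3, 4, 5, 6, 7]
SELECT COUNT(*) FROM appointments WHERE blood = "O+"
1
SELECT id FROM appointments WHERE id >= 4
[4, 5, 6, 7]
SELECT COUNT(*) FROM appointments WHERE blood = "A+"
1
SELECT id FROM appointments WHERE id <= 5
[1, 2, 3, 4, 5]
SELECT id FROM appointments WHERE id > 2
[3, 4, 5, 6, 7]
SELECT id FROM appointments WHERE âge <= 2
[1]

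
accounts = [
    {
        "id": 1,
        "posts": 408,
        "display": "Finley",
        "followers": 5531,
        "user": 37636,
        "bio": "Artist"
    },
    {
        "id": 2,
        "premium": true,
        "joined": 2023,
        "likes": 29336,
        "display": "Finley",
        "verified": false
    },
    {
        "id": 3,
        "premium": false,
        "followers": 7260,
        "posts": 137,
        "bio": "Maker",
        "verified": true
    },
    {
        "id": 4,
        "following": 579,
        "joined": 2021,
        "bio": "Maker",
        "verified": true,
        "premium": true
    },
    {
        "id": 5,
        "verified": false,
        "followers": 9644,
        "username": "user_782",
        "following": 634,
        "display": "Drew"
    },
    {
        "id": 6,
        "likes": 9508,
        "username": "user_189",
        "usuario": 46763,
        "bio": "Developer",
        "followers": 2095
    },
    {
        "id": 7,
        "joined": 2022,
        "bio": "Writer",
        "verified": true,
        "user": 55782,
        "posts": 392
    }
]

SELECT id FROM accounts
[1, 2, 3, 4, 5, 6, 7]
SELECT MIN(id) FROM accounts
1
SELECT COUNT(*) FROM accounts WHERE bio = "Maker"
2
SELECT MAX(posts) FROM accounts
408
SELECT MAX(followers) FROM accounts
9644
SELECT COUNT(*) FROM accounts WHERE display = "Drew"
1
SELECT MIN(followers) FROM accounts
2095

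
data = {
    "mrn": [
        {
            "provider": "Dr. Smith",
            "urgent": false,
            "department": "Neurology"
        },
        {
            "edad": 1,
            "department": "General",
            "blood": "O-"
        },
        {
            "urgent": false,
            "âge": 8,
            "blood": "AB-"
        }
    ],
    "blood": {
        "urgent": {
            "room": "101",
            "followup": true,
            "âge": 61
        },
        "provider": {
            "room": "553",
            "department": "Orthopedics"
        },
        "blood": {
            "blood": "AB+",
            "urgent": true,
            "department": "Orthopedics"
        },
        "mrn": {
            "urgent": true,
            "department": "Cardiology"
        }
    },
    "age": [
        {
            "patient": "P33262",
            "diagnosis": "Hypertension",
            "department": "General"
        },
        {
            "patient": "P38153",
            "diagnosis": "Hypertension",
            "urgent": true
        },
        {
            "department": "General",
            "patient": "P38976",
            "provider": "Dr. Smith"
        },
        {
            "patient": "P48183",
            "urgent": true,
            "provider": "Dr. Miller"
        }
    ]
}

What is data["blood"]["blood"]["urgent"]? True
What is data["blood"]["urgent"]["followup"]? True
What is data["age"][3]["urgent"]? True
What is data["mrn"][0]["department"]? "Neurology"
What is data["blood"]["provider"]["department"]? "Orthopedics"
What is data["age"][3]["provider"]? "Dr. Miller"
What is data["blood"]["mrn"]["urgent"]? True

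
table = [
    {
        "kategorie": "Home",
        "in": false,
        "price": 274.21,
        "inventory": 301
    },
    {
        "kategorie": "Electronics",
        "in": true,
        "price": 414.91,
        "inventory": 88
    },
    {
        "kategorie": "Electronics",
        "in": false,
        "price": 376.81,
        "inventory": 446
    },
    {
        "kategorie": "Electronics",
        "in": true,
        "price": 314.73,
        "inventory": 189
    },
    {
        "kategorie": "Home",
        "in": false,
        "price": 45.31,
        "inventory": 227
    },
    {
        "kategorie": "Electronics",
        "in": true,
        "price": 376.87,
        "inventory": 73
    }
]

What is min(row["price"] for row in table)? 45.31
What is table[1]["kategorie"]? "Electronics"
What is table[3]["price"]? 314.73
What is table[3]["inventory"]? 189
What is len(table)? 6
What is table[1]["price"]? 414.91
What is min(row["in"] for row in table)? False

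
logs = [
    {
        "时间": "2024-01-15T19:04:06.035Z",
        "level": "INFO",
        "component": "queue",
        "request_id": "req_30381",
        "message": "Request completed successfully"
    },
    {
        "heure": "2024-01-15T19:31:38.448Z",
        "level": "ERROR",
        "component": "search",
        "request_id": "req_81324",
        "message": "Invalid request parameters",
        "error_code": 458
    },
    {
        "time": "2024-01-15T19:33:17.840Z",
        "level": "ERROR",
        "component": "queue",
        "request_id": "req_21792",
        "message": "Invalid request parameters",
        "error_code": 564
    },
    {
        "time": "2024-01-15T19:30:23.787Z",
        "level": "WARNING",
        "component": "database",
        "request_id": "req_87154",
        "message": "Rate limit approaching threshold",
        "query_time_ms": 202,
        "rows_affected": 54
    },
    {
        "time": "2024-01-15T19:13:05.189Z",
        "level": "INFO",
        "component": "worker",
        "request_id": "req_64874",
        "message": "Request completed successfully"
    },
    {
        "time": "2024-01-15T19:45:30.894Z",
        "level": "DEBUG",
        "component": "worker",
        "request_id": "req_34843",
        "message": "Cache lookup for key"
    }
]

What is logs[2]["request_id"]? "req_21792"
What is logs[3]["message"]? "Rate limit approaching threshold"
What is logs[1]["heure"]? "2024-01-15T19:31:38.448Z"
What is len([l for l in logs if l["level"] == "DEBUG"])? 1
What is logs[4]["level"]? "INFO"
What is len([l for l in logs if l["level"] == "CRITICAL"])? 0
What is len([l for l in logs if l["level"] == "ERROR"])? 2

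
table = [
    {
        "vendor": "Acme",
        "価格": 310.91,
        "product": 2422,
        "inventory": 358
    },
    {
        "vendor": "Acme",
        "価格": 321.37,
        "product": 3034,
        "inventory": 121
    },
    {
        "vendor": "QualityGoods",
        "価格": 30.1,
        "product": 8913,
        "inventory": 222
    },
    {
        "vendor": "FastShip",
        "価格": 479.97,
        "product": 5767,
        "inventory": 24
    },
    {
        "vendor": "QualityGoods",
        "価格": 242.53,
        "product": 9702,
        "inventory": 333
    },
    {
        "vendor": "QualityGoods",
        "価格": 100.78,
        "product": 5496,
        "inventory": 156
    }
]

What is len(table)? 6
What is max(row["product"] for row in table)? 9702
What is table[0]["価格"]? 310.91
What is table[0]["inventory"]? 358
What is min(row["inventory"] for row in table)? 24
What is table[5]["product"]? 5496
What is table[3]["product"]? 5767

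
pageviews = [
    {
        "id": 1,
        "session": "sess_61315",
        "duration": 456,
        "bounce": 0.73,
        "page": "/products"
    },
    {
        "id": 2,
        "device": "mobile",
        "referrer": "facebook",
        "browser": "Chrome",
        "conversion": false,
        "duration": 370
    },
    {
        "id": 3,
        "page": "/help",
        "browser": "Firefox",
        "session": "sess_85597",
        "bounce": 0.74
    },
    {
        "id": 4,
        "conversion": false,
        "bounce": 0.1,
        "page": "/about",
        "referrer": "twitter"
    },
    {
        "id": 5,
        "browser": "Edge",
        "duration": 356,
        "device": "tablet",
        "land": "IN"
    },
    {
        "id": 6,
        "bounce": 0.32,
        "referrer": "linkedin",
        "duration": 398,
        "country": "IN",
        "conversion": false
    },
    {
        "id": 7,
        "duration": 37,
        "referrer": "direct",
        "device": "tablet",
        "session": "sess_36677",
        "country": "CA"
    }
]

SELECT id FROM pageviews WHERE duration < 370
[5, 7]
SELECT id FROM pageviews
[1, 2, 3, 4, 5, 6, 7]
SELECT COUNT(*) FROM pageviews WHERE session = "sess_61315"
1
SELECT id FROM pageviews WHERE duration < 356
[7]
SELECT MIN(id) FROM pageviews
1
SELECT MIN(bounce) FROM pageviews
0.1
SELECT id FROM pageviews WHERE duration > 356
[1, 2, 6]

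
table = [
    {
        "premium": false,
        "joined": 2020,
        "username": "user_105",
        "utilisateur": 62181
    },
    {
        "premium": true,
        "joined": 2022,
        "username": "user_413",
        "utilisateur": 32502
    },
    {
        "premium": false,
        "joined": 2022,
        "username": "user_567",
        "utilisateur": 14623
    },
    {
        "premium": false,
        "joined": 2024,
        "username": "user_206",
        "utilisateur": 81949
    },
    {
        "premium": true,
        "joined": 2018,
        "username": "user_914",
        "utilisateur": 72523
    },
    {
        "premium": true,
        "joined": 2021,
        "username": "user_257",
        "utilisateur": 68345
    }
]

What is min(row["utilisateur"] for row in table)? 14623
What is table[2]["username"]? "user_567"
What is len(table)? 6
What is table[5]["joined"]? 2021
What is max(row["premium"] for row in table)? True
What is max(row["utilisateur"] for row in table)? 81949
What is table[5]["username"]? "user_257"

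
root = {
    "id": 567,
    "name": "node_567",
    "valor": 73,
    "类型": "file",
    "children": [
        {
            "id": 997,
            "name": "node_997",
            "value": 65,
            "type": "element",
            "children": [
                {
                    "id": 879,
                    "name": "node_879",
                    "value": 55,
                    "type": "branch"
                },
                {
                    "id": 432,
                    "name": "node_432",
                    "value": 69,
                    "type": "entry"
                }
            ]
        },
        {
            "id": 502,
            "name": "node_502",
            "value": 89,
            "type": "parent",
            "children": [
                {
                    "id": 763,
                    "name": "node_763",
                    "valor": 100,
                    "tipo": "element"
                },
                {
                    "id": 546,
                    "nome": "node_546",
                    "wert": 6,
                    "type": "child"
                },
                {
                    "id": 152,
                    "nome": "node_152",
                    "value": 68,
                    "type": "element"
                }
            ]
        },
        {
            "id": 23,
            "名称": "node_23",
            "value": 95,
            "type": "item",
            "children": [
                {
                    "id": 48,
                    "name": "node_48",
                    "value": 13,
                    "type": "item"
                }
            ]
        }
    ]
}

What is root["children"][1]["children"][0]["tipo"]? "element"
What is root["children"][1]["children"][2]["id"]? 152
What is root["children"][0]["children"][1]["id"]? 432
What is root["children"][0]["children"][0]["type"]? "branch"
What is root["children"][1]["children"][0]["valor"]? 100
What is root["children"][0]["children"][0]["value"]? 55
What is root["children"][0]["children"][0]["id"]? 879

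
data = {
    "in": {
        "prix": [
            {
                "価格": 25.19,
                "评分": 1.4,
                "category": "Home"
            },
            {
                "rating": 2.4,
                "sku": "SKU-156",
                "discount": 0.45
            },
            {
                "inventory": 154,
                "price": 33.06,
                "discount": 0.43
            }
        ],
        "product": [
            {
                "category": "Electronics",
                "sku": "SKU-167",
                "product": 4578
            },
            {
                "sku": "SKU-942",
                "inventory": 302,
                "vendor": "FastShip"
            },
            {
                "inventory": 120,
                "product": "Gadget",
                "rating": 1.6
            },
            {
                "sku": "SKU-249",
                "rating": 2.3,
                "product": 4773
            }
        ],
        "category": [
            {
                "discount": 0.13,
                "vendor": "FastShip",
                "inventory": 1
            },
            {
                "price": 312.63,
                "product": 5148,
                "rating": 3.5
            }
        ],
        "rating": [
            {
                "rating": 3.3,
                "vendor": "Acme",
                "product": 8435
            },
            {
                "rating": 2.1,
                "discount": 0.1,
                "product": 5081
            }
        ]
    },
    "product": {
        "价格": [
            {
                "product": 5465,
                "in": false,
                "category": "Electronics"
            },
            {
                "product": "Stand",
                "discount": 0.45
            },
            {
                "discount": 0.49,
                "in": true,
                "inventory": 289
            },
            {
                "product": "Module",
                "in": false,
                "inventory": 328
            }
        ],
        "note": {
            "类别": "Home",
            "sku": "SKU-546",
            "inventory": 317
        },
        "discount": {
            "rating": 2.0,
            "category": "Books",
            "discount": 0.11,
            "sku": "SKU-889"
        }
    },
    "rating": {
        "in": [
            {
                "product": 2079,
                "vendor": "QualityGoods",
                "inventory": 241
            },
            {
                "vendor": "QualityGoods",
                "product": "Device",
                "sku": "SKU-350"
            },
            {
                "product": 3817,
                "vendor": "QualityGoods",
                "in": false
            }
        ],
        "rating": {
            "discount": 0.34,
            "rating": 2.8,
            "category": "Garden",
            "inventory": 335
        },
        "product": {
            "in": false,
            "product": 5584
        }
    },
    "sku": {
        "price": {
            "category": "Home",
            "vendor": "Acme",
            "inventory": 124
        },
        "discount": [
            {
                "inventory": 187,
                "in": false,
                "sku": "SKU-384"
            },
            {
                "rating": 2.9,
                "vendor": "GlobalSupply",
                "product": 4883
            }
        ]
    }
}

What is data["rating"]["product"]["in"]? False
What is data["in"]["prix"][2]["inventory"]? 154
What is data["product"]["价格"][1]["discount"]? 0.45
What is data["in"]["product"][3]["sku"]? "SKU-249"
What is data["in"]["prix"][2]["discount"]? 0.43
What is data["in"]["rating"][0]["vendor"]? "Acme"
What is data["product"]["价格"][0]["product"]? 5465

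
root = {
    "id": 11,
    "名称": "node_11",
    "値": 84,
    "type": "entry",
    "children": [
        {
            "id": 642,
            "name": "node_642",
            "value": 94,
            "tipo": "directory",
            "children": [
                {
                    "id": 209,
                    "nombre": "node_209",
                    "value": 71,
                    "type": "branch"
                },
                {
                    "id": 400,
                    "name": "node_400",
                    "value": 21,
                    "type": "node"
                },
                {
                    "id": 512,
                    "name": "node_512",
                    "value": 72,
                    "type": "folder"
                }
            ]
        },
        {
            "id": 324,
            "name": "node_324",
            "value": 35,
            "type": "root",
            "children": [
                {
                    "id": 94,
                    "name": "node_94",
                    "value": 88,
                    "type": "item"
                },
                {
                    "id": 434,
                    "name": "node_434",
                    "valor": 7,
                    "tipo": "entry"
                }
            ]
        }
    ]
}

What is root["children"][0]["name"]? "node_642"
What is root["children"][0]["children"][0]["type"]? "branch"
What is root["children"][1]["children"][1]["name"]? "node_434"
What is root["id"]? 11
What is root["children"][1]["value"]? 35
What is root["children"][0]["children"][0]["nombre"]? "node_209"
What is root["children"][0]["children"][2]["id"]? 512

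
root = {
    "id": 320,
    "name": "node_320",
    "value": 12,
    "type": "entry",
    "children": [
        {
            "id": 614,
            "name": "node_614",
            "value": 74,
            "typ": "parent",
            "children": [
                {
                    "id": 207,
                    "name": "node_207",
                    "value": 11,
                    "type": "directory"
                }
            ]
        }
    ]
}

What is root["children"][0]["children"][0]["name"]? "node_207"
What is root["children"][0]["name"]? "node_614"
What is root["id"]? 320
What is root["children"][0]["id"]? 614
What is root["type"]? "entry"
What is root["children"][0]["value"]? 74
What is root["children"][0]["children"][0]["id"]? 207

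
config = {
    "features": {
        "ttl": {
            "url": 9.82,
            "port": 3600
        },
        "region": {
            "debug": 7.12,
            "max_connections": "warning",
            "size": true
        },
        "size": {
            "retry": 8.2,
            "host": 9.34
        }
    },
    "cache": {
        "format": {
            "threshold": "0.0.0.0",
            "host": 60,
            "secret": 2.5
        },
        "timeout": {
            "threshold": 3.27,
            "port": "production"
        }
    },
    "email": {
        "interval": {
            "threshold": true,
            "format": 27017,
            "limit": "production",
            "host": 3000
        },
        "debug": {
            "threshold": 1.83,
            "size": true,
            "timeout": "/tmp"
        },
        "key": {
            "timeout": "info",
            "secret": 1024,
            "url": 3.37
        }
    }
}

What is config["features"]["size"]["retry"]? 8.2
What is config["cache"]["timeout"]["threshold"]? 3.27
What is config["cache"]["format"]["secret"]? 2.5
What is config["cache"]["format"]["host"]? 60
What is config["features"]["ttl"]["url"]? 9.82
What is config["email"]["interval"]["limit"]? "production"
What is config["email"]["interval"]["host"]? 3000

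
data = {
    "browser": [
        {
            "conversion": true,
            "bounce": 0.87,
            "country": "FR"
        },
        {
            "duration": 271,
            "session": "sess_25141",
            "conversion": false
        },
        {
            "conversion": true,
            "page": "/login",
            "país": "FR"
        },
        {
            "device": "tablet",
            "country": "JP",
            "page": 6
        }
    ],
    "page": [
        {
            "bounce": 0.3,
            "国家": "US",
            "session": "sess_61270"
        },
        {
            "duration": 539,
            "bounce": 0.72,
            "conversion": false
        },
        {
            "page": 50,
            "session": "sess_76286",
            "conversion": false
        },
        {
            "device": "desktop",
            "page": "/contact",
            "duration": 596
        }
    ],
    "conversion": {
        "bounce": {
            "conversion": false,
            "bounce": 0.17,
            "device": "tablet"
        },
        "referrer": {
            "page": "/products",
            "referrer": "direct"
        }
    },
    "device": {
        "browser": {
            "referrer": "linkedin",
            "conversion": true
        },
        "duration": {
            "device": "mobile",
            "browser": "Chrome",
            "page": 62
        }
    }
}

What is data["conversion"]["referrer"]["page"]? "/products"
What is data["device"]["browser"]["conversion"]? True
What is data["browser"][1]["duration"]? 271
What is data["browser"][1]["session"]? "sess_25141"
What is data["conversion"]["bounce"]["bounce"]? 0.17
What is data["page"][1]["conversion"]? False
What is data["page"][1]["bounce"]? 0.72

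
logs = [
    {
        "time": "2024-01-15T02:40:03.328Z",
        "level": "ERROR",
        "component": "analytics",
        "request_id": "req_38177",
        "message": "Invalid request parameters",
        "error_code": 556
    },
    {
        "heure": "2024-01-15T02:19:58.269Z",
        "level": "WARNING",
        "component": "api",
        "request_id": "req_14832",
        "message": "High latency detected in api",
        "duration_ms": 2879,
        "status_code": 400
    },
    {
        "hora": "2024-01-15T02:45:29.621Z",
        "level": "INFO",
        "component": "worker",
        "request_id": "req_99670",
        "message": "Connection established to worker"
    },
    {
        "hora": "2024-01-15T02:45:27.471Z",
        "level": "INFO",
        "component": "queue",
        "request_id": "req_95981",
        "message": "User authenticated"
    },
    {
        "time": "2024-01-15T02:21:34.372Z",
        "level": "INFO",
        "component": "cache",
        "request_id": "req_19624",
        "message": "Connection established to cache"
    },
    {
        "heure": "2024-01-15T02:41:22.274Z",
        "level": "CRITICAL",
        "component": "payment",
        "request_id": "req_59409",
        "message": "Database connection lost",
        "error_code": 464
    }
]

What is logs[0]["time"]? "2024-01-15T02:40:03.328Z"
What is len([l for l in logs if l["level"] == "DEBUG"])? 0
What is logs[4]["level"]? "INFO"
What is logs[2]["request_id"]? "req_99670"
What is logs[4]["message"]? "Connection established to cache"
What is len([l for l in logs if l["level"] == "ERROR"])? 1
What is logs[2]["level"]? "INFO"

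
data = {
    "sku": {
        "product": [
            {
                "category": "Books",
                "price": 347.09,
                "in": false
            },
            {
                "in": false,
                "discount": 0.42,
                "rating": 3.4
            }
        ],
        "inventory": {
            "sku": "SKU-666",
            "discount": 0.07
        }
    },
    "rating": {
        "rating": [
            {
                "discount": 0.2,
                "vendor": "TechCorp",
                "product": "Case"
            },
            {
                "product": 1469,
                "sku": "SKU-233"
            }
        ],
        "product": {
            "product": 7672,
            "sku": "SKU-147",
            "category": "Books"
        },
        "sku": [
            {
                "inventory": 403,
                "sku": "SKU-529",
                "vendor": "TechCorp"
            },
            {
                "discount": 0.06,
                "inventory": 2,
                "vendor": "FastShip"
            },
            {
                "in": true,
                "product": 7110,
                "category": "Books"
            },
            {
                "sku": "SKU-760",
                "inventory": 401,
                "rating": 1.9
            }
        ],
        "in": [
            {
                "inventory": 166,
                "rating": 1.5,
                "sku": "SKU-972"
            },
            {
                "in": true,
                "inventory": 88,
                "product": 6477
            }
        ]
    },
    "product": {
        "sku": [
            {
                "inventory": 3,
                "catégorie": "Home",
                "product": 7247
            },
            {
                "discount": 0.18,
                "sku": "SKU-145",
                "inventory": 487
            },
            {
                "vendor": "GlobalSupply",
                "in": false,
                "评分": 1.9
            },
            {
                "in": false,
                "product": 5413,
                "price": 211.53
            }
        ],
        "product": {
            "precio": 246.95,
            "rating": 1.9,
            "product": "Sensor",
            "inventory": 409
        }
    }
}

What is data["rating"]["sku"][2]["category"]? "Books"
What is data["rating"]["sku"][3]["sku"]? "SKU-760"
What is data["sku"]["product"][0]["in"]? False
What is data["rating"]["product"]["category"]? "Books"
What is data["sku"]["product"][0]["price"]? 347.09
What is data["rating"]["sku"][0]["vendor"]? "TechCorp"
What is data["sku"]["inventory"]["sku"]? "SKU-666"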